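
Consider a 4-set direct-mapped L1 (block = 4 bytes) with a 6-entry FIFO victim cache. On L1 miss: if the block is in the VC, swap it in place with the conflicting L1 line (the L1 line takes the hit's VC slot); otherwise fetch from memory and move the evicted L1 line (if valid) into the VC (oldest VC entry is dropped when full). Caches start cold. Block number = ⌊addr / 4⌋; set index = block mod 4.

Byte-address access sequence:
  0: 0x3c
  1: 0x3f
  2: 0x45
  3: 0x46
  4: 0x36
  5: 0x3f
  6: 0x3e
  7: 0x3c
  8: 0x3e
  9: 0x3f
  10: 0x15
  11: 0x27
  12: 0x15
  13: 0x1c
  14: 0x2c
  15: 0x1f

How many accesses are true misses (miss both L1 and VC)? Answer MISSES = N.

  [0] addr=0x3c blk=15 s=3: MISS | VC []
  [1] addr=0x3f blk=15 s=3: L1-HIT | VC []
  [2] addr=0x45 blk=17 s=1: MISS | VC []
  [3] addr=0x46 blk=17 s=1: L1-HIT | VC []
  [4] addr=0x36 blk=13 s=1: MISS | VC [17]
  [5] addr=0x3f blk=15 s=3: L1-HIT | VC [17]
  [6] addr=0x3e blk=15 s=3: L1-HIT | VC [17]
  [7] addr=0x3c blk=15 s=3: L1-HIT | VC [17]
  [8] addr=0x3e blk=15 s=3: L1-HIT | VC [17]
  [9] addr=0x3f blk=15 s=3: L1-HIT | VC [17]
  [10] addr=0x15 blk=5 s=1: MISS | VC [17, 13]
  [11] addr=0x27 blk=9 s=1: MISS | VC [17, 13, 5]
  [12] addr=0x15 blk=5 s=1: VC-HIT | VC [17, 13, 9]
  [13] addr=0x1c blk=7 s=3: MISS | VC [17, 13, 9, 15]
  [14] addr=0x2c blk=11 s=3: MISS | VC [17, 13, 9, 15, 7]
  [15] addr=0x1f blk=7 s=3: VC-HIT | VC [17, 13, 9, 15, 11]

MISSES = 7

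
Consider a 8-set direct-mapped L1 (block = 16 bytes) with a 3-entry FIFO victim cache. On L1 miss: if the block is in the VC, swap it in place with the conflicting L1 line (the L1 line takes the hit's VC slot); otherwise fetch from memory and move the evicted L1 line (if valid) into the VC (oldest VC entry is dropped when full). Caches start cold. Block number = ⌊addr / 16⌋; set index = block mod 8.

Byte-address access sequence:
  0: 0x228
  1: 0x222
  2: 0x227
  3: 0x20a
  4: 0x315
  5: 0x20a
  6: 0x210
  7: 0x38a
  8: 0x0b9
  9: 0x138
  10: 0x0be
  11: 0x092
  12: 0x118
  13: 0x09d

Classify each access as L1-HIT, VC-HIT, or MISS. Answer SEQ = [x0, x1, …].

0: 0x228 (blk 34, set 2) → MISS  vc=[]
1: 0x222 (blk 34, set 2) → L1-HIT  vc=[]
2: 0x227 (blk 34, set 2) → L1-HIT  vc=[]
3: 0x20a (blk 32, set 0) → MISS  vc=[]
4: 0x315 (blk 49, set 1) → MISS  vc=[]
5: 0x20a (blk 32, set 0) → L1-HIT  vc=[]
6: 0x210 (blk 33, set 1) → MISS  vc=[49]
7: 0x38a (blk 56, set 0) → MISS  vc=[49, 32]
8: 0xb9 (blk 11, set 3) → MISS  vc=[49, 32]
9: 0x138 (blk 19, set 3) → MISS  vc=[49, 32, 11]
10: 0xbe (blk 11, set 3) → VC-HIT  vc=[49, 32, 19]
11: 0x92 (blk 9, set 1) → MISS  vc=[32, 19, 33]
12: 0x118 (blk 17, set 1) → MISS  vc=[19, 33, 9]
13: 0x9d (blk 9, set 1) → VC-HIT  vc=[19, 33, 17]

SEQ = [MISS, L1-HIT, L1-HIT, MISS, MISS, L1-HIT, MISS, MISS, MISS, MISS, VC-HIT, MISS, MISS, VC-HIT]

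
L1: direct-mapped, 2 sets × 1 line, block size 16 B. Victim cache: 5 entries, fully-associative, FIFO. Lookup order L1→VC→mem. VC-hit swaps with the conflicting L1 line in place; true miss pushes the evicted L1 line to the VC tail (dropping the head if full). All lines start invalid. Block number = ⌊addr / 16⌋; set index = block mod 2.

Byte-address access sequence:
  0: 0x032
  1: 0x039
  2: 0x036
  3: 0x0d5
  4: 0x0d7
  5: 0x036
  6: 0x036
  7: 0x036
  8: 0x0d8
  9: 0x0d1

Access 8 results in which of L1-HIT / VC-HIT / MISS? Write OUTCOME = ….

OUTCOME = VC-HIT

  [0] addr=0x32 blk=3 s=1: MISS | VC []
  [1] addr=0x39 blk=3 s=1: L1-HIT | VC []
  [2] addr=0x36 blk=3 s=1: L1-HIT | VC []
  [3] addr=0xd5 blk=13 s=1: MISS | VC [3]
  [4] addr=0xd7 blk=13 s=1: L1-HIT | VC [3]
  [5] addr=0x36 blk=3 s=1: VC-HIT | VC [13]
  [6] addr=0x36 blk=3 s=1: L1-HIT | VC [13]
  [7] addr=0x36 blk=3 s=1: L1-HIT | VC [13]
  [8] addr=0xd8 blk=13 s=1: VC-HIT | VC [3]
  [9] addr=0xd1 blk=13 s=1: L1-HIT | VC [3]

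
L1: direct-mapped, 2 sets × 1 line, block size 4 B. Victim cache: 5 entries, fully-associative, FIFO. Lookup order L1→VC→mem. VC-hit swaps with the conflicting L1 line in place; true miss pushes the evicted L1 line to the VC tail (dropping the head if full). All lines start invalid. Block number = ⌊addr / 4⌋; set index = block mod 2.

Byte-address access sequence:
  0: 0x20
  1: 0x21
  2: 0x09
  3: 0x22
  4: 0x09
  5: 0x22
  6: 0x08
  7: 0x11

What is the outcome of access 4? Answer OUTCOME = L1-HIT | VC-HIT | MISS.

OUTCOME = VC-HIT

  [0] addr=0x20 blk=8 s=0: MISS | VC []
  [1] addr=0x21 blk=8 s=0: L1-HIT | VC []
  [2] addr=0x9 blk=2 s=0: MISS | VC [8]
  [3] addr=0x22 blk=8 s=0: VC-HIT | VC [2]
  [4] addr=0x9 blk=2 s=0: VC-HIT | VC [8]
  [5] addr=0x22 blk=8 s=0: VC-HIT | VC [2]
  [6] addr=0x8 blk=2 s=0: VC-HIT | VC [8]
  [7] addr=0x11 blk=4 s=0: MISS | VC [8, 2]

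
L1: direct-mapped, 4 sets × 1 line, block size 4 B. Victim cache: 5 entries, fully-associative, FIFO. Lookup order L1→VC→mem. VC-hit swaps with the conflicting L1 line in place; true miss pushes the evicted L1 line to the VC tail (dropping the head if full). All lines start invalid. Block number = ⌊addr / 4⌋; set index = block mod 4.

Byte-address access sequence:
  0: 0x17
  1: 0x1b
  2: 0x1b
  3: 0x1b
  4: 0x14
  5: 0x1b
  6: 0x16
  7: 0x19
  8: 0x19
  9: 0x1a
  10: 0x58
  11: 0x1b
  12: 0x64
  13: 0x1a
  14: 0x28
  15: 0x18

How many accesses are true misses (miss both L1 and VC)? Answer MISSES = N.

#0 0x17→b5/s1 MISS; vc=[]
#1 0x1b→b6/s2 MISS; vc=[]
#2 0x1b→b6/s2 L1-HIT; vc=[]
#3 0x1b→b6/s2 L1-HIT; vc=[]
#4 0x14→b5/s1 L1-HIT; vc=[]
#5 0x1b→b6/s2 L1-HIT; vc=[]
#6 0x16→b5/s1 L1-HIT; vc=[]
#7 0x19→b6/s2 L1-HIT; vc=[]
#8 0x19→b6/s2 L1-HIT; vc=[]
#9 0x1a→b6/s2 L1-HIT; vc=[]
#10 0x58→b22/s2 MISS; vc=[6]
#11 0x1b→b6/s2 VC-HIT; vc=[22]
#12 0x64→b25/s1 MISS; vc=[22,5]
#13 0x1a→b6/s2 L1-HIT; vc=[22,5]
#14 0x28→b10/s2 MISS; vc=[22,5,6]
#15 0x18→b6/s2 VC-HIT; vc=[22,5,10]

MISSES = 5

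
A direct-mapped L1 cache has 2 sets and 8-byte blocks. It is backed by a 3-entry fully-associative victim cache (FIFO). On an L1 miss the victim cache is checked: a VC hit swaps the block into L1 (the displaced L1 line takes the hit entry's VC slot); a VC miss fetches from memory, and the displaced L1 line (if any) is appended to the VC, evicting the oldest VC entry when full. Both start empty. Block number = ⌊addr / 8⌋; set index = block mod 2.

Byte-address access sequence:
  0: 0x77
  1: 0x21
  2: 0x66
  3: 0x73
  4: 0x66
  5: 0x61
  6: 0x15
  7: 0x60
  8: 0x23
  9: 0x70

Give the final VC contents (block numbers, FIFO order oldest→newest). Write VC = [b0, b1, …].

0: 0x77 (blk 14, set 0) → MISS  vc=[]
1: 0x21 (blk 4, set 0) → MISS  vc=[14]
2: 0x66 (blk 12, set 0) → MISS  vc=[14, 4]
3: 0x73 (blk 14, set 0) → VC-HIT  vc=[12, 4]
4: 0x66 (blk 12, set 0) → VC-HIT  vc=[14, 4]
5: 0x61 (blk 12, set 0) → L1-HIT  vc=[14, 4]
6: 0x15 (blk 2, set 0) → MISS  vc=[14, 4, 12]
7: 0x60 (blk 12, set 0) → VC-HIT  vc=[14, 4, 2]
8: 0x23 (blk 4, set 0) → VC-HIT  vc=[14, 12, 2]
9: 0x70 (blk 14, set 0) → VC-HIT  vc=[4, 12, 2]

VC = [4, 12, 2]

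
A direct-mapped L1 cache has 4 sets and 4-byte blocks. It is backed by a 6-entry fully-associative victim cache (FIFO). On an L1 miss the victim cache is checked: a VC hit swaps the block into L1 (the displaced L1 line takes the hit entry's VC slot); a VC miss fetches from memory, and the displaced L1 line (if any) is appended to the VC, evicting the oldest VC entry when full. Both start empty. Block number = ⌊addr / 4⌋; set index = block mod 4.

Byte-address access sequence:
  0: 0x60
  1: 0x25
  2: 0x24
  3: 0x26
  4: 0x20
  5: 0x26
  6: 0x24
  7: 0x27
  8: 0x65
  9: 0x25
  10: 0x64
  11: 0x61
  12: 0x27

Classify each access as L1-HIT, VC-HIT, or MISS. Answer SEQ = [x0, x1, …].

SEQ = [MISS, MISS, L1-HIT, L1-HIT, MISS, L1-HIT, L1-HIT, L1-HIT, MISS, VC-HIT, VC-HIT, VC-HIT, VC-HIT]

0: 0x60 (blk 24, set 0) → MISS  vc=[]
1: 0x25 (blk 9, set 1) → MISS  vc=[]
2: 0x24 (blk 9, set 1) → L1-HIT  vc=[]
3: 0x26 (blk 9, set 1) → L1-HIT  vc=[]
4: 0x20 (blk 8, set 0) → MISS  vc=[24]
5: 0x26 (blk 9, set 1) → L1-HIT  vc=[24]
6: 0x24 (blk 9, set 1) → L1-HIT  vc=[24]
7: 0x27 (blk 9, set 1) → L1-HIT  vc=[24]
8: 0x65 (blk 25, set 1) → MISS  vc=[24, 9]
9: 0x25 (blk 9, set 1) → VC-HIT  vc=[24, 25]
10: 0x64 (blk 25, set 1) → VC-HIT  vc=[24, 9]
11: 0x61 (blk 24, set 0) → VC-HIT  vc=[8, 9]
12: 0x27 (blk 9, set 1) → VC-HIT  vc=[8, 25]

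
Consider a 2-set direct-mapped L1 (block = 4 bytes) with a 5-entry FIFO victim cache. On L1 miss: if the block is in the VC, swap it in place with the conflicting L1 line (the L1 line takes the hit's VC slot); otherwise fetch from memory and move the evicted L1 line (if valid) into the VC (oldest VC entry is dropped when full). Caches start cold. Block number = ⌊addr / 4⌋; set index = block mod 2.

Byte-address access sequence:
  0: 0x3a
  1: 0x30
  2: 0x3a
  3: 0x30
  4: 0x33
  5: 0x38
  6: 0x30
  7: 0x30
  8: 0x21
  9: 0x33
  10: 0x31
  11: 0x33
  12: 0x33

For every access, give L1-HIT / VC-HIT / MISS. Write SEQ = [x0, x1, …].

SEQ = [MISS, MISS, VC-HIT, VC-HIT, L1-HIT, VC-HIT, VC-HIT, L1-HIT, MISS, VC-HIT, L1-HIT, L1-HIT, L1-HIT]

  [0] addr=0x3a blk=14 s=0: MISS | VC []
  [1] addr=0x30 blk=12 s=0: MISS | VC [14]
  [2] addr=0x3a blk=14 s=0: VC-HIT | VC [12]
  [3] addr=0x30 blk=12 s=0: VC-HIT | VC [14]
  [4] addr=0x33 blk=12 s=0: L1-HIT | VC [14]
  [5] addr=0x38 blk=14 s=0: VC-HIT | VC [12]
  [6] addr=0x30 blk=12 s=0: VC-HIT | VC [14]
  [7] addr=0x30 blk=12 s=0: L1-HIT | VC [14]
  [8] addr=0x21 blk=8 s=0: MISS | VC [14, 12]
  [9] addr=0x33 blk=12 s=0: VC-HIT | VC [14, 8]
  [10] addr=0x31 blk=12 s=0: L1-HIT | VC [14, 8]
  [11] addr=0x33 blk=12 s=0: L1-HIT | VC [14, 8]
  [12] addr=0x33 blk=12 s=0: L1-HIT | VC [14, 8]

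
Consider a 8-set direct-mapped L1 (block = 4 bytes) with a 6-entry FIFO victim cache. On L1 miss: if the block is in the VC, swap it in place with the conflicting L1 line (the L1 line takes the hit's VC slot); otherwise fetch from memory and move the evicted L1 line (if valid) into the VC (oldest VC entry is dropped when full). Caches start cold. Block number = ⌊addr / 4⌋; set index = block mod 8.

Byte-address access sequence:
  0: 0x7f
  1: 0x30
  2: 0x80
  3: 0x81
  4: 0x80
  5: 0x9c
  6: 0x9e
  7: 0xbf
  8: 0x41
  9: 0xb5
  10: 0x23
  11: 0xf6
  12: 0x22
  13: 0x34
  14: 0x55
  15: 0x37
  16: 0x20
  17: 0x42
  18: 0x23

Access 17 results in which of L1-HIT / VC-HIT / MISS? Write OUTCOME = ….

OUTCOME = VC-HIT

#0 0x7f→b31/s7 MISS; vc=[]
#1 0x30→b12/s4 MISS; vc=[]
#2 0x80→b32/s0 MISS; vc=[]
#3 0x81→b32/s0 L1-HIT; vc=[]
#4 0x80→b32/s0 L1-HIT; vc=[]
#5 0x9c→b39/s7 MISS; vc=[31]
#6 0x9e→b39/s7 L1-HIT; vc=[31]
#7 0xbf→b47/s7 MISS; vc=[31,39]
#8 0x41→b16/s0 MISS; vc=[31,39,32]
#9 0xb5→b45/s5 MISS; vc=[31,39,32]
#10 0x23→b8/s0 MISS; vc=[31,39,32,16]
#11 0xf6→b61/s5 MISS; vc=[31,39,32,16,45]
#12 0x22→b8/s0 L1-HIT; vc=[31,39,32,16,45]
#13 0x34→b13/s5 MISS; vc=[31,39,32,16,45,61]
#14 0x55→b21/s5 MISS; vc=[39,32,16,45,61,13]
#15 0x37→b13/s5 VC-HIT; vc=[39,32,16,45,61,21]
#16 0x20→b8/s0 L1-HIT; vc=[39,32,16,45,61,21]
#17 0x42→b16/s0 VC-HIT; vc=[39,32,8,45,61,21]
#18 0x23→b8/s0 VC-HIT; vc=[39,32,16,45,61,21]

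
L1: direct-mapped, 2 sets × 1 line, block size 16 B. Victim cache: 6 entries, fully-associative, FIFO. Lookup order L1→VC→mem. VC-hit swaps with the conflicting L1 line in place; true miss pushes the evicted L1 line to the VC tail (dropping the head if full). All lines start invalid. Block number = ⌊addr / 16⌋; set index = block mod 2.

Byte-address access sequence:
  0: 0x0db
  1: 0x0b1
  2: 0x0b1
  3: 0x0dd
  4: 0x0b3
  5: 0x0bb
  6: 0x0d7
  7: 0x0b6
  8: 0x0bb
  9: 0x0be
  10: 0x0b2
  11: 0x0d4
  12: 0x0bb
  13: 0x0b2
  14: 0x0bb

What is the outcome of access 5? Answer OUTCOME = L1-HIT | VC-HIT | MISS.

OUTCOME = L1-HIT

  [0] addr=0xdb blk=13 s=1: MISS | VC []
  [1] addr=0xb1 blk=11 s=1: MISS | VC [13]
  [2] addr=0xb1 blk=11 s=1: L1-HIT | VC [13]
  [3] addr=0xdd blk=13 s=1: VC-HIT | VC [11]
  [4] addr=0xb3 blk=11 s=1: VC-HIT | VC [13]
  [5] addr=0xbb blk=11 s=1: L1-HIT | VC [13]
  [6] addr=0xd7 blk=13 s=1: VC-HIT | VC [11]
  [7] addr=0xb6 blk=11 s=1: VC-HIT | VC [13]
  [8] addr=0xbb blk=11 s=1: L1-HIT | VC [13]
  [9] addr=0xbe blk=11 s=1: L1-HIT | VC [13]
  [10] addr=0xb2 blk=11 s=1: L1-HIT | VC [13]
  [11] addr=0xd4 blk=13 s=1: VC-HIT | VC [11]
  [12] addr=0xbb blk=11 s=1: VC-HIT | VC [13]
  [13] addr=0xb2 blk=11 s=1: L1-HIT | VC [13]
  [14] addr=0xbb blk=11 s=1: L1-HIT | VC [13]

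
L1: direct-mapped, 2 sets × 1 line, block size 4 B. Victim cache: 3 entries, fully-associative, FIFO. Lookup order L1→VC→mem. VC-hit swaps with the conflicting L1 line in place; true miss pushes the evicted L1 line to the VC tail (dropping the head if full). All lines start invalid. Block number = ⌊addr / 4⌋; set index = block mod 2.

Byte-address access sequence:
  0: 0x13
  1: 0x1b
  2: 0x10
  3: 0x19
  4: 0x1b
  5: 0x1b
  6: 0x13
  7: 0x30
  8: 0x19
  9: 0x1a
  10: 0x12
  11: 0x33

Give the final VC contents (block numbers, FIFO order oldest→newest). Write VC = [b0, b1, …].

0: 0x13 (blk 4, set 0) → MISS  vc=[]
1: 0x1b (blk 6, set 0) → MISS  vc=[4]
2: 0x10 (blk 4, set 0) → VC-HIT  vc=[6]
3: 0x19 (blk 6, set 0) → VC-HIT  vc=[4]
4: 0x1b (blk 6, set 0) → L1-HIT  vc=[4]
5: 0x1b (blk 6, set 0) → L1-HIT  vc=[4]
6: 0x13 (blk 4, set 0) → VC-HIT  vc=[6]
7: 0x30 (blk 12, set 0) → MISS  vc=[6, 4]
8: 0x19 (blk 6, set 0) → VC-HIT  vc=[12, 4]
9: 0x1a (blk 6, set 0) → L1-HIT  vc=[12, 4]
10: 0x12 (blk 4, set 0) → VC-HIT  vc=[12, 6]
11: 0x33 (blk 12, set 0) → VC-HIT  vc=[4, 6]

VC = [4, 6]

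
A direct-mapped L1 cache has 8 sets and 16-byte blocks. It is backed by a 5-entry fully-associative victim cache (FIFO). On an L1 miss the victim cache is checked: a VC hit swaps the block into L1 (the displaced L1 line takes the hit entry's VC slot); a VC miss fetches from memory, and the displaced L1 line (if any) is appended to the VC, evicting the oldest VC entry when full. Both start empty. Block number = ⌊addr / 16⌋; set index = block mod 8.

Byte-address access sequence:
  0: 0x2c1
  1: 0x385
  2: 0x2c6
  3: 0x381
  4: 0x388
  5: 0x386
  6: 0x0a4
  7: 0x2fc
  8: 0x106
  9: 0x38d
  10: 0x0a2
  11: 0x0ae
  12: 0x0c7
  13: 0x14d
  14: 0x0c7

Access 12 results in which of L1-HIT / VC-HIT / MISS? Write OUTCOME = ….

0: 0x2c1 (blk 44, set 4) → MISS  vc=[]
1: 0x385 (blk 56, set 0) → MISS  vc=[]
2: 0x2c6 (blk 44, set 4) → L1-HIT  vc=[]
3: 0x381 (blk 56, set 0) → L1-HIT  vc=[]
4: 0x388 (blk 56, set 0) → L1-HIT  vc=[]
5: 0x386 (blk 56, set 0) → L1-HIT  vc=[]
6: 0xa4 (blk 10, set 2) → MISS  vc=[]
7: 0x2fc (blk 47, set 7) → MISS  vc=[]
8: 0x106 (blk 16, set 0) → MISS  vc=[56]
9: 0x38d (blk 56, set 0) → VC-HIT  vc=[16]
10: 0xa2 (blk 10, set 2) → L1-HIT  vc=[16]
11: 0xae (blk 10, set 2) → L1-HIT  vc=[16]
12: 0xc7 (blk 12, set 4) → MISS  vc=[16, 44]
13: 0x14d (blk 20, set 4) → MISS  vc=[16, 44, 12]
14: 0xc7 (blk 12, set 4) → VC-HIT  vc=[16, 44, 20]

OUTCOME = MISS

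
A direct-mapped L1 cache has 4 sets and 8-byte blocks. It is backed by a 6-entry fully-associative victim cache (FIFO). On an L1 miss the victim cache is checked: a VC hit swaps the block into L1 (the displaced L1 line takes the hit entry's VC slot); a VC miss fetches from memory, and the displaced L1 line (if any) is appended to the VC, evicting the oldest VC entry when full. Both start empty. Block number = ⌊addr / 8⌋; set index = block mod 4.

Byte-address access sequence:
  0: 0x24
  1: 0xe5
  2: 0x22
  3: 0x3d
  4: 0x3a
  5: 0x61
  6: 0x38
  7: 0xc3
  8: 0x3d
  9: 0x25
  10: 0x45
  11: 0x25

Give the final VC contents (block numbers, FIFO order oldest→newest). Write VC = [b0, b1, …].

#0 0x24→b4/s0 MISS; vc=[]
#1 0xe5→b28/s0 MISS; vc=[4]
#2 0x22→b4/s0 VC-HIT; vc=[28]
#3 0x3d→b7/s3 MISS; vc=[28]
#4 0x3a→b7/s3 L1-HIT; vc=[28]
#5 0x61→b12/s0 MISS; vc=[28,4]
#6 0x38→b7/s3 L1-HIT; vc=[28,4]
#7 0xc3→b24/s0 MISS; vc=[28,4,12]
#8 0x3d→b7/s3 L1-HIT; vc=[28,4,12]
#9 0x25→b4/s0 VC-HIT; vc=[28,24,12]
#10 0x45→b8/s0 MISS; vc=[28,24,12,4]
#11 0x25→b4/s0 VC-HIT; vc=[28,24,12,8]

VC = [28, 24, 12, 8]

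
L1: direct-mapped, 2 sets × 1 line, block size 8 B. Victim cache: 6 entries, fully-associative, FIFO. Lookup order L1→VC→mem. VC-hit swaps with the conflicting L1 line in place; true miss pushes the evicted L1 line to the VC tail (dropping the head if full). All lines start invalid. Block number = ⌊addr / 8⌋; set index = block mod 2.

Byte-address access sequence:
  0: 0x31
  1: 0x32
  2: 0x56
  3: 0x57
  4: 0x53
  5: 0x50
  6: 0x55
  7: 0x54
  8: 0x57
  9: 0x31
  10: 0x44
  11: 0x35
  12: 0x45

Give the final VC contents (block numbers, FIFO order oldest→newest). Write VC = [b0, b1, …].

VC = [10, 6]

0: 0x31 (blk 6, set 0) → MISS  vc=[]
1: 0x32 (blk 6, set 0) → L1-HIT  vc=[]
2: 0x56 (blk 10, set 0) → MISS  vc=[6]
3: 0x57 (blk 10, set 0) → L1-HIT  vc=[6]
4: 0x53 (blk 10, set 0) → L1-HIT  vc=[6]
5: 0x50 (blk 10, set 0) → L1-HIT  vc=[6]
6: 0x55 (blk 10, set 0) → L1-HIT  vc=[6]
7: 0x54 (blk 10, set 0) → L1-HIT  vc=[6]
8: 0x57 (blk 10, set 0) → L1-HIT  vc=[6]
9: 0x31 (blk 6, set 0) → VC-HIT  vc=[10]
10: 0x44 (blk 8, set 0) → MISS  vc=[10, 6]
11: 0x35 (blk 6, set 0) → VC-HIT  vc=[10, 8]
12: 0x45 (blk 8, set 0) → VC-HIT  vc=[10, 6]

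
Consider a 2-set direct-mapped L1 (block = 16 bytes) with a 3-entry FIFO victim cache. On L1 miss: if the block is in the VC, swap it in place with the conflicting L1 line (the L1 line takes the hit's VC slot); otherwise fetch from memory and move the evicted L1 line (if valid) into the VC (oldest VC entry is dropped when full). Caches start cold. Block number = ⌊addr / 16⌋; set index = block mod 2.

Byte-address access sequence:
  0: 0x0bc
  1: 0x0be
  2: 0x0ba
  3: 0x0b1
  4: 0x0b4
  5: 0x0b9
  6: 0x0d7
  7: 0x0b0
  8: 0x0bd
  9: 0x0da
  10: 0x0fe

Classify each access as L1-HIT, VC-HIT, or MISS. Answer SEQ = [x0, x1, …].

SEQ = [MISS, L1-HIT, L1-HIT, L1-HIT, L1-HIT, L1-HIT, MISS, VC-HIT, L1-HIT, VC-HIT, MISS]

0: 0xbc (blk 11, set 1) → MISS  vc=[]
1: 0xbe (blk 11, set 1) → L1-HIT  vc=[]
2: 0xba (blk 11, set 1) → L1-HIT  vc=[]
3: 0xb1 (blk 11, set 1) → L1-HIT  vc=[]
4: 0xb4 (blk 11, set 1) → L1-HIT  vc=[]
5: 0xb9 (blk 11, set 1) → L1-HIT  vc=[]
6: 0xd7 (blk 13, set 1) → MISS  vc=[11]
7: 0xb0 (blk 11, set 1) → VC-HIT  vc=[13]
8: 0xbd (blk 11, set 1) → L1-HIT  vc=[13]
9: 0xda (blk 13, set 1) → VC-HIT  vc=[11]
10: 0xfe (blk 15, set 1) → MISS  vc=[11, 13]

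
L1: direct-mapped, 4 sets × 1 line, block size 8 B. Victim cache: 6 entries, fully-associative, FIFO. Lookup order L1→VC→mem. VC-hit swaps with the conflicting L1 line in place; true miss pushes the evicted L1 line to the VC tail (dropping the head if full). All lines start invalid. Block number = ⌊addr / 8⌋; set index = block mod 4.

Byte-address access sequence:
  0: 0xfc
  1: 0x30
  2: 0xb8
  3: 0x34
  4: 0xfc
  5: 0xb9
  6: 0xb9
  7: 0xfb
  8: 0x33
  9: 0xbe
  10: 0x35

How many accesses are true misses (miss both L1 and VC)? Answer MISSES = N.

#0 0xfc→b31/s3 MISS; vc=[]
#1 0x30→b6/s2 MISS; vc=[]
#2 0xb8→b23/s3 MISS; vc=[31]
#3 0x34→b6/s2 L1-HIT; vc=[31]
#4 0xfc→b31/s3 VC-HIT; vc=[23]
#5 0xb9→b23/s3 VC-HIT; vc=[31]
#6 0xb9→b23/s3 L1-HIT; vc=[31]
#7 0xfb→b31/s3 VC-HIT; vc=[23]
#8 0x33→b6/s2 L1-HIT; vc=[23]
#9 0xbe→b23/s3 VC-HIT; vc=[31]
#10 0x35→b6/s2 L1-HIT; vc=[31]

MISSES = 3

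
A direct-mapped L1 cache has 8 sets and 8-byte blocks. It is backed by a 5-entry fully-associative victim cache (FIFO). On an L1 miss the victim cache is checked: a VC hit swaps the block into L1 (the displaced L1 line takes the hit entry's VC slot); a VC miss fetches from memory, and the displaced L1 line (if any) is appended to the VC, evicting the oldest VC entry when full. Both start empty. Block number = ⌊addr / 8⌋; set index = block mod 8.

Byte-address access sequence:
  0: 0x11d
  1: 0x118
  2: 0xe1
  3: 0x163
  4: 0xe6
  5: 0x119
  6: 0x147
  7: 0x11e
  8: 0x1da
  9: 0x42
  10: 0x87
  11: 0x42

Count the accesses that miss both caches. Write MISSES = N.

MISSES = 7

  [0] addr=0x11d blk=35 s=3: MISS | VC []
  [1] addr=0x118 blk=35 s=3: L1-HIT | VC []
  [2] addr=0xe1 blk=28 s=4: MISS | VC []
  [3] addr=0x163 blk=44 s=4: MISS | VC [28]
  [4] addr=0xe6 blk=28 s=4: VC-HIT | VC [44]
  [5] addr=0x119 blk=35 s=3: L1-HIT | VC [44]
  [6] addr=0x147 blk=40 s=0: MISS | VC [44]
  [7] addr=0x11e blk=35 s=3: L1-HIT | VC [44]
  [8] addr=0x1da blk=59 s=3: MISS | VC [44, 35]
  [9] addr=0x42 blk=8 s=0: MISS | VC [44, 35, 40]
  [10] addr=0x87 blk=16 s=0: MISS | VC [44, 35, 40, 8]
  [11] addr=0x42 blk=8 s=0: VC-HIT | VC [44, 35, 40, 16]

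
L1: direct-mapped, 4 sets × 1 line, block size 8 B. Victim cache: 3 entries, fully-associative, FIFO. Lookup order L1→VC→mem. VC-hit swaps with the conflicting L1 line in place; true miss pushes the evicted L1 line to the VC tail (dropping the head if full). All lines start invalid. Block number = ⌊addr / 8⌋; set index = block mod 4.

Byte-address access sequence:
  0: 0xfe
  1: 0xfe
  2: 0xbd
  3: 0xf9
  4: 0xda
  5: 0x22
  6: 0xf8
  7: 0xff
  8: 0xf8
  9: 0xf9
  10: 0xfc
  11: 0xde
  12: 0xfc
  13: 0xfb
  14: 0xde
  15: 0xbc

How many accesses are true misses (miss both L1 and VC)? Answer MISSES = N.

MISSES = 4

0: 0xfe (blk 31, set 3) → MISS  vc=[]
1: 0xfe (blk 31, set 3) → L1-HIT  vc=[]
2: 0xbd (blk 23, set 3) → MISS  vc=[31]
3: 0xf9 (blk 31, set 3) → VC-HIT  vc=[23]
4: 0xda (blk 27, set 3) → MISS  vc=[23, 31]
5: 0x22 (blk 4, set 0) → MISS  vc=[23, 31]
6: 0xf8 (blk 31, set 3) → VC-HIT  vc=[23, 27]
7: 0xff (blk 31, set 3) → L1-HIT  vc=[23, 27]
8: 0xf8 (blk 31, set 3) → L1-HIT  vc=[23, 27]
9: 0xf9 (blk 31, set 3) → L1-HIT  vc=[23, 27]
10: 0xfc (blk 31, set 3) → L1-HIT  vc=[23, 27]
11: 0xde (blk 27, set 3) → VC-HIT  vc=[23, 31]
12: 0xfc (blk 31, set 3) → VC-HIT  vc=[23, 27]
13: 0xfb (blk 31, set 3) → L1-HIT  vc=[23, 27]
14: 0xde (blk 27, set 3) → VC-HIT  vc=[23, 31]
15: 0xbc (blk 23, set 3) → VC-HIT  vc=[27, 31]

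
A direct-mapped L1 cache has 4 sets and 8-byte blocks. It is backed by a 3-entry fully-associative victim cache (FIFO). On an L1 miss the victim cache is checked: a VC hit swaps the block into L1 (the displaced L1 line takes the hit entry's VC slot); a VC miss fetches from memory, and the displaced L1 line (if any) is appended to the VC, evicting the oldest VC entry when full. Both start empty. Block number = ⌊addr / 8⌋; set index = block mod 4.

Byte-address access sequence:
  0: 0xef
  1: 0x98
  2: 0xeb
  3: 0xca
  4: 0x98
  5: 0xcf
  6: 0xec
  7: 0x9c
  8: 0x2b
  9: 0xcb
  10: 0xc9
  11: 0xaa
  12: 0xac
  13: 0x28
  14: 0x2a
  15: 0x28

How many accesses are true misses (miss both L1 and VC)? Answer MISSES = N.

#0 0xef→b29/s1 MISS; vc=[]
#1 0x98→b19/s3 MISS; vc=[]
#2 0xeb→b29/s1 L1-HIT; vc=[]
#3 0xca→b25/s1 MISS; vc=[29]
#4 0x98→b19/s3 L1-HIT; vc=[29]
#5 0xcf→b25/s1 L1-HIT; vc=[29]
#6 0xec→b29/s1 VC-HIT; vc=[25]
#7 0x9c→b19/s3 L1-HIT; vc=[25]
#8 0x2b→b5/s1 MISS; vc=[25,29]
#9 0xcb→b25/s1 VC-HIT; vc=[5,29]
#10 0xc9→b25/s1 L1-HIT; vc=[5,29]
#11 0xaa→b21/s1 MISS; vc=[5,29,25]
#12 0xac→b21/s1 L1-HIT; vc=[5,29,25]
#13 0x28→b5/s1 VC-HIT; vc=[21,29,25]
#14 0x2a→b5/s1 L1-HIT; vc=[21,29,25]
#15 0x28→b5/s1 L1-HIT; vc=[21,29,25]

MISSES = 5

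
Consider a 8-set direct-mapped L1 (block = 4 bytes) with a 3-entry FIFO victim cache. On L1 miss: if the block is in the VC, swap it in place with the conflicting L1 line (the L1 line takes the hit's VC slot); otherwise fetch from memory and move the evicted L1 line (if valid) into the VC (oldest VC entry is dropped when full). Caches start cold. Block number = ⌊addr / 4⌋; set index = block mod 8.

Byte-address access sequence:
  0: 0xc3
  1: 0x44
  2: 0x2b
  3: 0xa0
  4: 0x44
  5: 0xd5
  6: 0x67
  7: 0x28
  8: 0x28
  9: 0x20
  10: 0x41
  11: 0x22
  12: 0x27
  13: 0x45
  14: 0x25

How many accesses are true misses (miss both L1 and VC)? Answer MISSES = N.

MISSES = 10

#0 0xc3→b48/s0 MISS; vc=[]
#1 0x44→b17/s1 MISS; vc=[]
#2 0x2b→b10/s2 MISS; vc=[]
#3 0xa0→b40/s0 MISS; vc=[48]
#4 0x44→b17/s1 L1-HIT; vc=[48]
#5 0xd5→b53/s5 MISS; vc=[48]
#6 0x67→b25/s1 MISS; vc=[48,17]
#7 0x28→b10/s2 L1-HIT; vc=[48,17]
#8 0x28→b10/s2 L1-HIT; vc=[48,17]
#9 0x20→b8/s0 MISS; vc=[48,17,40]
#10 0x41→b16/s0 MISS; vc=[17,40,8]
#11 0x22→b8/s0 VC-HIT; vc=[17,40,16]
#12 0x27→b9/s1 MISS; vc=[40,16,25]
#13 0x45→b17/s1 MISS; vc=[16,25,9]
#14 0x25→b9/s1 VC-HIT; vc=[16,25,17]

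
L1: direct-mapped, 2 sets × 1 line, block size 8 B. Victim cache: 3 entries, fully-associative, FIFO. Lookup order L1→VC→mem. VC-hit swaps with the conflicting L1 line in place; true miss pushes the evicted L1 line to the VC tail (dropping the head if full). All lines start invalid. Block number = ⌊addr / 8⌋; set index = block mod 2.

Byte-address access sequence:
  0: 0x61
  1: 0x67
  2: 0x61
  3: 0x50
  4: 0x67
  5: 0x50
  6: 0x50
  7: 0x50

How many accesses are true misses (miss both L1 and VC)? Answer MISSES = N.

#0 0x61→b12/s0 MISS; vc=[]
#1 0x67→b12/s0 L1-HIT; vc=[]
#2 0x61→b12/s0 L1-HIT; vc=[]
#3 0x50→b10/s0 MISS; vc=[12]
#4 0x67→b12/s0 VC-HIT; vc=[10]
#5 0x50→b10/s0 VC-HIT; vc=[12]
#6 0x50→b10/s0 L1-HIT; vc=[12]
#7 0x50→b10/s0 L1-HIT; vc=[12]

MISSES = 2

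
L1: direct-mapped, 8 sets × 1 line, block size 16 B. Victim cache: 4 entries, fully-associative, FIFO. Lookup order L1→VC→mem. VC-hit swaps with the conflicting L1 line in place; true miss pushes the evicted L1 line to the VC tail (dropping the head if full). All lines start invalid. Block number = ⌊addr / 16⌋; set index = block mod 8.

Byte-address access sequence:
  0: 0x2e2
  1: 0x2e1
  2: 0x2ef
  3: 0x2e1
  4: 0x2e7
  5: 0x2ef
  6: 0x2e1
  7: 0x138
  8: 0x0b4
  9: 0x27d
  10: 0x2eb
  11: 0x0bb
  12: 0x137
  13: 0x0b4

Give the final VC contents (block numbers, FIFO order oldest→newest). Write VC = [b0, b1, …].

  [0] addr=0x2e2 blk=46 s=6: MISS | VC []
  [1] addr=0x2e1 blk=46 s=6: L1-HIT | VC []
  [2] addr=0x2ef blk=46 s=6: L1-HIT | VC []
  [3] addr=0x2e1 blk=46 s=6: L1-HIT | VC []
  [4] addr=0x2e7 blk=46 s=6: L1-HIT | VC []
  [5] addr=0x2ef blk=46 s=6: L1-HIT | VC []
  [6] addr=0x2e1 blk=46 s=6: L1-HIT | VC []
  [7] addr=0x138 blk=19 s=3: MISS | VC []
  [8] addr=0xb4 blk=11 s=3: MISS | VC [19]
  [9] addr=0x27d blk=39 s=7: MISS | VC [19]
  [10] addr=0x2eb blk=46 s=6: L1-HIT | VC [19]
  [11] addr=0xbb blk=11 s=3: L1-HIT | VC [19]
  [12] addr=0x137 blk=19 s=3: VC-HIT | VC [11]
  [13] addr=0xb4 blk=11 s=3: VC-HIT | VC [19]

VC = [19]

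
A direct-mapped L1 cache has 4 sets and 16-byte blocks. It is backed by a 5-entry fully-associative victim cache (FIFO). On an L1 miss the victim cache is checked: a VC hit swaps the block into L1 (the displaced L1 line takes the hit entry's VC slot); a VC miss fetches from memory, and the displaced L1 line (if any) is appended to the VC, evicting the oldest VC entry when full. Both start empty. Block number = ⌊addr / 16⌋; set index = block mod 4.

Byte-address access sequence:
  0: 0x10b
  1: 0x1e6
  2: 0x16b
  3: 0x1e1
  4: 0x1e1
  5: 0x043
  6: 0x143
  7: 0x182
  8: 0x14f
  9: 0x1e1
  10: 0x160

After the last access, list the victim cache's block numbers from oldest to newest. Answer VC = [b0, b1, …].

0: 0x10b (blk 16, set 0) → MISS  vc=[]
1: 0x1e6 (blk 30, set 2) → MISS  vc=[]
2: 0x16b (blk 22, set 2) → MISS  vc=[30]
3: 0x1e1 (blk 30, set 2) → VC-HIT  vc=[22]
4: 0x1e1 (blk 30, set 2) → L1-HIT  vc=[22]
5: 0x43 (blk 4, set 0) → MISS  vc=[22, 16]
6: 0x143 (blk 20, set 0) → MISS  vc=[22, 16, 4]
7: 0x182 (blk 24, set 0) → MISS  vc=[22, 16, 4, 20]
8: 0x14f (blk 20, set 0) → VC-HIT  vc=[22, 16, 4, 24]
9: 0x1e1 (blk 30, set 2) → L1-HIT  vc=[22, 16, 4, 24]
10: 0x160 (blk 22, set 2) → VC-HIT  vc=[30, 16, 4, 24]

VC = [30, 16, 4, 24]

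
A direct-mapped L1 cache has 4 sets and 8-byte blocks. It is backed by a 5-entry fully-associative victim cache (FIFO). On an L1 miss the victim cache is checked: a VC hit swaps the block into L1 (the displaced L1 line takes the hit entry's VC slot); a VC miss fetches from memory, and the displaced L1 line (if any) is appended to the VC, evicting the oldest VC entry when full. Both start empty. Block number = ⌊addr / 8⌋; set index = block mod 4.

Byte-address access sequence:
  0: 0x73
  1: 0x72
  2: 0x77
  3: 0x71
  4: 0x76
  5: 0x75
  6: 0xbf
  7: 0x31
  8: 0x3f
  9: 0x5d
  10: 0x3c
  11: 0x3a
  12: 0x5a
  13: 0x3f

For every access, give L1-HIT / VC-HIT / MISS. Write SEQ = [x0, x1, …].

  [0] addr=0x73 blk=14 s=2: MISS | VC []
  [1] addr=0x72 blk=14 s=2: L1-HIT | VC []
  [2] addr=0x77 blk=14 s=2: L1-HIT | VC []
  [3] addr=0x71 blk=14 s=2: L1-HIT | VC []
  [4] addr=0x76 blk=14 s=2: L1-HIT | VC []
  [5] addr=0x75 blk=14 s=2: L1-HIT | VC []
  [6] addr=0xbf blk=23 s=3: MISS | VC []
  [7] addr=0x31 blk=6 s=2: MISS | VC [14]
  [8] addr=0x3f blk=7 s=3: MISS | VC [14, 23]
  [9] addr=0x5d blk=11 s=3: MISS | VC [14, 23, 7]
  [10] addr=0x3c blk=7 s=3: VC-HIT | VC [14, 23, 11]
  [11] addr=0x3a blk=7 s=3: L1-HIT | VC [14, 23, 11]
  [12] addr=0x5a blk=11 s=3: VC-HIT | VC [14, 23, 7]
  [13] addr=0x3f blk=7 s=3: VC-HIT | VC [14, 23, 11]

SEQ = [MISS, L1-HIT, L1-HIT, L1-HIT, L1-HIT, L1-HIT, MISS, MISS, MISS, MISS, VC-HIT, L1-HIT, VC-HIT, VC-HIT]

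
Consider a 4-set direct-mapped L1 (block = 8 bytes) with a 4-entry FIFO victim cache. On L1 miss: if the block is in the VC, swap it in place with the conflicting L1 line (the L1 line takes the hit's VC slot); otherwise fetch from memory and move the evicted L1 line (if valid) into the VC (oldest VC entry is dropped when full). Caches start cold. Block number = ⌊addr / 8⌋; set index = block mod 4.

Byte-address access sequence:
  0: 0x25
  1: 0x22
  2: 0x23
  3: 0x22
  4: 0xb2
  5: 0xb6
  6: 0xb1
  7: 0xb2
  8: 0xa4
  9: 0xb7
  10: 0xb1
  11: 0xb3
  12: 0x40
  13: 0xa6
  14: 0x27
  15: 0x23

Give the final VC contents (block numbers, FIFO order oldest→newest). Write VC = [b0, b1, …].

#0 0x25→b4/s0 MISS; vc=[]
#1 0x22→b4/s0 L1-HIT; vc=[]
#2 0x23→b4/s0 L1-HIT; vc=[]
#3 0x22→b4/s0 L1-HIT; vc=[]
#4 0xb2→b22/s2 MISS; vc=[]
#5 0xb6→b22/s2 L1-HIT; vc=[]
#6 0xb1→b22/s2 L1-HIT; vc=[]
#7 0xb2→b22/s2 L1-HIT; vc=[]
#8 0xa4→b20/s0 MISS; vc=[4]
#9 0xb7→b22/s2 L1-HIT; vc=[4]
#10 0xb1→b22/s2 L1-HIT; vc=[4]
#11 0xb3→b22/s2 L1-HIT; vc=[4]
#12 0x40→b8/s0 MISS; vc=[4,20]
#13 0xa6→b20/s0 VC-HIT; vc=[4,8]
#14 0x27→b4/s0 VC-HIT; vc=[20,8]
#15 0x23→b4/s0 L1-HIT; vc=[20,8]

VC = [20, 8]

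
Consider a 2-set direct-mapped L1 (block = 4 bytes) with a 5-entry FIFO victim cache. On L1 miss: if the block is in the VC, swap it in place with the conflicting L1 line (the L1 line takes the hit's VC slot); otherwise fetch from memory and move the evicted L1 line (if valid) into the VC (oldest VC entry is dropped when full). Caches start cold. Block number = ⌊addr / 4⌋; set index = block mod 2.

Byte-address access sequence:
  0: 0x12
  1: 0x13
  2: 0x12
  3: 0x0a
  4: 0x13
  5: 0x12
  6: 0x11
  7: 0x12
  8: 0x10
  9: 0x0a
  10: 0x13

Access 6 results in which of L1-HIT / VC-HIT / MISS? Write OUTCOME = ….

OUTCOME = L1-HIT

#0 0x12→b4/s0 MISS; vc=[]
#1 0x13→b4/s0 L1-HIT; vc=[]
#2 0x12→b4/s0 L1-HIT; vc=[]
#3 0xa→b2/s0 MISS; vc=[4]
#4 0x13→b4/s0 VC-HIT; vc=[2]
#5 0x12→b4/s0 L1-HIT; vc=[2]
#6 0x11→b4/s0 L1-HIT; vc=[2]
#7 0x12→b4/s0 L1-HIT; vc=[2]
#8 0x10→b4/s0 L1-HIT; vc=[2]
#9 0xa→b2/s0 VC-HIT; vc=[4]
#10 0x13→b4/s0 VC-HIT; vc=[2]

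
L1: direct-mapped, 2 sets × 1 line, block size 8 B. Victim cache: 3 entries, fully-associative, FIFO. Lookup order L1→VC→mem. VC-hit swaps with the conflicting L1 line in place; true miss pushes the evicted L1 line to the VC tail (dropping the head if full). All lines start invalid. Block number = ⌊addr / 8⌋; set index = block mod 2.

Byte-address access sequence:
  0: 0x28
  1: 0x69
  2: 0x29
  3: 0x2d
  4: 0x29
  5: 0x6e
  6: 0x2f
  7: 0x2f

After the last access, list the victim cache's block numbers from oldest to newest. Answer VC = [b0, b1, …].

VC = [13]

  [0] addr=0x28 blk=5 s=1: MISS | VC []
  [1] addr=0x69 blk=13 s=1: MISS | VC [5]
  [2] addr=0x29 blk=5 s=1: VC-HIT | VC [13]
  [3] addr=0x2d blk=5 s=1: L1-HIT | VC [13]
  [4] addr=0x29 blk=5 s=1: L1-HIT | VC [13]
  [5] addr=0x6e blk=13 s=1: VC-HIT | VC [5]
  [6] addr=0x2f blk=5 s=1: VC-HIT | VC [13]
  [7] addr=0x2f blk=5 s=1: L1-HIT | VC [13]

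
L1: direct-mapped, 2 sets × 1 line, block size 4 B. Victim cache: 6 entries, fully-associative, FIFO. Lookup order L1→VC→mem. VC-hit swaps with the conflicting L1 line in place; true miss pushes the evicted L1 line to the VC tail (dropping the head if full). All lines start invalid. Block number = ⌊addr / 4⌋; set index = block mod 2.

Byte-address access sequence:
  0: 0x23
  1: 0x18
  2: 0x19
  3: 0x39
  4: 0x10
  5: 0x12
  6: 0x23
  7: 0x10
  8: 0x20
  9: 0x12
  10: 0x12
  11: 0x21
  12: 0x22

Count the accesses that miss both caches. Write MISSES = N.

  [0] addr=0x23 blk=8 s=0: MISS | VC []
  [1] addr=0x18 blk=6 s=0: MISS | VC [8]
  [2] addr=0x19 blk=6 s=0: L1-HIT | VC [8]
  [3] addr=0x39 blk=14 s=0: MISS | VC [8, 6]
  [4] addr=0x10 blk=4 s=0: MISS | VC [8, 6, 14]
  [5] addr=0x12 blk=4 s=0: L1-HIT | VC [8, 6, 14]
  [6] addr=0x23 blk=8 s=0: VC-HIT | VC [4, 6, 14]
  [7] addr=0x10 blk=4 s=0: VC-HIT | VC [8, 6, 14]
  [8] addr=0x20 blk=8 s=0: VC-HIT | VC [4, 6, 14]
  [9] addr=0x12 blk=4 s=0: VC-HIT | VC [8, 6, 14]
  [10] addr=0x12 blk=4 s=0: L1-HIT | VC [8, 6, 14]
  [11] addr=0x21 blk=8 s=0: VC-HIT | VC [4, 6, 14]
  [12] addr=0x22 blk=8 s=0: L1-HIT | VC [4, 6, 14]

MISSES = 4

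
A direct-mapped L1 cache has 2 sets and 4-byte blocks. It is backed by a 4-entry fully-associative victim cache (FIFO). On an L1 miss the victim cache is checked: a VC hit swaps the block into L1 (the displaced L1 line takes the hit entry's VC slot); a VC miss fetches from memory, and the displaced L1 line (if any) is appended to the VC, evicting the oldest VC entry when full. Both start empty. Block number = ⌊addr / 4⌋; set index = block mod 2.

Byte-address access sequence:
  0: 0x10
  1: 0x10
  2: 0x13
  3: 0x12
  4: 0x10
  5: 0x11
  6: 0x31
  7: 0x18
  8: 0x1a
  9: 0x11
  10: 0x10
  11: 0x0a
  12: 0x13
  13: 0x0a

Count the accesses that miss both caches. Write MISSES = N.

MISSES = 4

  [0] addr=0x10 blk=4 s=0: MISS | VC []
  [1] addr=0x10 blk=4 s=0: L1-HIT | VC []
  [2] addr=0x13 blk=4 s=0: L1-HIT | VC []
  [3] addr=0x12 blk=4 s=0: L1-HIT | VC []
  [4] addr=0x10 blk=4 s=0: L1-HIT | VC []
  [5] addr=0x11 blk=4 s=0: L1-HIT | VC []
  [6] addr=0x31 blk=12 s=0: MISS | VC [4]
  [7] addr=0x18 blk=6 s=0: MISS | VC [4, 12]
  [8] addr=0x1a blk=6 s=0: L1-HIT | VC [4, 12]
  [9] addr=0x11 blk=4 s=0: VC-HIT | VC [6, 12]
  [10] addr=0x10 blk=4 s=0: L1-HIT | VC [6, 12]
  [11] addr=0xa blk=2 s=0: MISS | VC [6, 12, 4]
  [12] addr=0x13 blk=4 s=0: VC-HIT | VC [6, 12, 2]
  [13] addr=0xa blk=2 s=0: VC-HIT | VC [6, 12, 4]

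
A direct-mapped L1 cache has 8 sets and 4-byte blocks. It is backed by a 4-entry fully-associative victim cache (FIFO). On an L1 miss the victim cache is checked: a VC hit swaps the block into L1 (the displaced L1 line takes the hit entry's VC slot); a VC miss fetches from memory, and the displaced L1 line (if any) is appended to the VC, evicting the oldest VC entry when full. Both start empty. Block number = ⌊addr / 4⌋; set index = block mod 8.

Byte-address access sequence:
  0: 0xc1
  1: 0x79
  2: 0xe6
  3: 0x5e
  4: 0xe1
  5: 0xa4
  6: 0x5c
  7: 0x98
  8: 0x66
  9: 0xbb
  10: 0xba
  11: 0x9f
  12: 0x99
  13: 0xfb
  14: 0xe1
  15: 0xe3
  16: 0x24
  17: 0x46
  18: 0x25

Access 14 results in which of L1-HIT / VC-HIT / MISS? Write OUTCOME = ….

#0 0xc1→b48/s0 MISS; vc=[]
#1 0x79→b30/s6 MISS; vc=[]
#2 0xe6→b57/s1 MISS; vc=[]
#3 0x5e→b23/s7 MISS; vc=[]
#4 0xe1→b56/s0 MISS; vc=[48]
#5 0xa4→b41/s1 MISS; vc=[48,57]
#6 0x5c→b23/s7 L1-HIT; vc=[48,57]
#7 0x98→b38/s6 MISS; vc=[48,57,30]
#8 0x66→b25/s1 MISS; vc=[48,57,30,41]
#9 0xbb→b46/s6 MISS; vc=[57,30,41,38]
#10 0xba→b46/s6 L1-HIT; vc=[57,30,41,38]
#11 0x9f→b39/s7 MISS; vc=[30,41,38,23]
#12 0x99→b38/s6 VC-HIT; vc=[30,41,46,23]
#13 0xfb→b62/s6 MISS; vc=[41,46,23,38]
#14 0xe1→b56/s0 L1-HIT; vc=[41,46,23,38]
#15 0xe3→b56/s0 L1-HIT; vc=[41,46,23,38]
#16 0x24→b9/s1 MISS; vc=[46,23,38,25]
#17 0x46→b17/s1 MISS; vc=[23,38,25,9]
#18 0x25→b9/s1 VC-HIT; vc=[23,38,25,17]

OUTCOME = L1-HIT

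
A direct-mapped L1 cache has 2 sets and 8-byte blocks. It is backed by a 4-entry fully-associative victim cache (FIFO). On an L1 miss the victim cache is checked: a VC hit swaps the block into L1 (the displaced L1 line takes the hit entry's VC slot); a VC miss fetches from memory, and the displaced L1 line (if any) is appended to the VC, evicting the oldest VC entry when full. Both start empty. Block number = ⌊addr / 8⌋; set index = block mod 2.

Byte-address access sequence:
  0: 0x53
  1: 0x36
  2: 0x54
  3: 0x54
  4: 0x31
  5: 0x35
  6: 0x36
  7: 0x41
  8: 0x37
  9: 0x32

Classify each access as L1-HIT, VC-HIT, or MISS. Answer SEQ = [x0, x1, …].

SEQ = [MISS, MISS, VC-HIT, L1-HIT, VC-HIT, L1-HIT, L1-HIT, MISS, VC-HIT, L1-HIT]

  [0] addr=0x53 blk=10 s=0: MISS | VC []
  [1] addr=0x36 blk=6 s=0: MISS | VC [10]
  [2] addr=0x54 blk=10 s=0: VC-HIT | VC [6]
  [3] addr=0x54 blk=10 s=0: L1-HIT | VC [6]
  [4] addr=0x31 blk=6 s=0: VC-HIT | VC [10]
  [5] addr=0x35 blk=6 s=0: L1-HIT | VC [10]
  [6] addr=0x36 blk=6 s=0: L1-HIT | VC [10]
  [7] addr=0x41 blk=8 s=0: MISS | VC [10, 6]
  [8] addr=0x37 blk=6 s=0: VC-HIT | VC [10, 8]
  [9] addr=0x32 blk=6 s=0: L1-HIT | VC [10, 8]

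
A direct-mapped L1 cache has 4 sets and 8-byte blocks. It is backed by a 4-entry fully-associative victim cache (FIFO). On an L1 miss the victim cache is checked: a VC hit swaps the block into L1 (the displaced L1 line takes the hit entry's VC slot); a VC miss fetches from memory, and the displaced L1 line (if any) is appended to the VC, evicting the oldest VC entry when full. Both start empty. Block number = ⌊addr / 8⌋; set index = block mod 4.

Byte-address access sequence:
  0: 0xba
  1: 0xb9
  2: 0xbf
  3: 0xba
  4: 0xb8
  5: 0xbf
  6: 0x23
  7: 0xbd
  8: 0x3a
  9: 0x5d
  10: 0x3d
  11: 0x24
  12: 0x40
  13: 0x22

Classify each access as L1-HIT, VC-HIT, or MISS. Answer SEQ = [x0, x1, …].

SEQ = [MISS, L1-HIT, L1-HIT, L1-HIT, L1-HIT, L1-HIT, MISS, L1-HIT, MISS, MISS, VC-HIT, L1-HIT, MISS, VC-HIT]

#0 0xba→b23/s3 MISS; vc=[]
#1 0xb9→b23/s3 L1-HIT; vc=[]
#2 0xbf→b23/s3 L1-HIT; vc=[]
#3 0xba→b23/s3 L1-HIT; vc=[]
#4 0xb8→b23/s3 L1-HIT; vc=[]
#5 0xbf→b23/s3 L1-HIT; vc=[]
#6 0x23→b4/s0 MISS; vc=[]
#7 0xbd→b23/s3 L1-HIT; vc=[]
#8 0x3a→b7/s3 MISS; vc=[23]
#9 0x5d→b11/s3 MISS; vc=[23,7]
#10 0x3d→b7/s3 VC-HIT; vc=[23,11]
#11 0x24→b4/s0 L1-HIT; vc=[23,11]
#12 0x40→b8/s0 MISS; vc=[23,11,4]
#13 0x22→b4/s0 VC-HIT; vc=[23,11,8]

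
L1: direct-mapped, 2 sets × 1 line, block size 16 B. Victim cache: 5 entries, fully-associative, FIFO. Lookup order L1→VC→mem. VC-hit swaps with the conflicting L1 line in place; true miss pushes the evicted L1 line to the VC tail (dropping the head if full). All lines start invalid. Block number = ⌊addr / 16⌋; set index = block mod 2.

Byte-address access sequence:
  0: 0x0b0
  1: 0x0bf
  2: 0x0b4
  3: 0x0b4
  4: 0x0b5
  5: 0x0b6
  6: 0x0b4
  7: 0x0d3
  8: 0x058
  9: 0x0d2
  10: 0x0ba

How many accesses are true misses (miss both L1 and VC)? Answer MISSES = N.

  [0] addr=0xb0 blk=11 s=1: MISS | VC []
  [1] addr=0xbf blk=11 s=1: L1-HIT | VC []
  [2] addr=0xb4 blk=11 s=1: L1-HIT | VC []
  [3] addr=0xb4 blk=11 s=1: L1-HIT | VC []
  [4] addr=0xb5 blk=11 s=1: L1-HIT | VC []
  [5] addr=0xb6 blk=11 s=1: L1-HIT | VC []
  [6] addr=0xb4 blk=11 s=1: L1-HIT | VC []
  [7] addr=0xd3 blk=13 s=1: MISS | VC [11]
  [8] addr=0x58 blk=5 s=1: MISS | VC [11, 13]
  [9] addr=0xd2 blk=13 s=1: VC-HIT | VC [11, 5]
  [10] addr=0xba blk=11 s=1: VC-HIT | VC [13, 5]

MISSES = 3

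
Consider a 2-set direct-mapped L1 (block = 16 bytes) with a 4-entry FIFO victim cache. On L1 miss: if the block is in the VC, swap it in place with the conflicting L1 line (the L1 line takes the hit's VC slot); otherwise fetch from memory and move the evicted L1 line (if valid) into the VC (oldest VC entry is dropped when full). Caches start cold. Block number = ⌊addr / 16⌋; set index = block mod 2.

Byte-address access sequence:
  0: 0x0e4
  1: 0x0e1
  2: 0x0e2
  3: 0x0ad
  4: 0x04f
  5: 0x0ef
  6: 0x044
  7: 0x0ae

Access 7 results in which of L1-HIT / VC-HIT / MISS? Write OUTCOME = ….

OUTCOME = VC-HIT

  [0] addr=0xe4 blk=14 s=0: MISS | VC []
  [1] addr=0xe1 blk=14 s=0: L1-HIT | VC []
  [2] addr=0xe2 blk=14 s=0: L1-HIT | VC []
  [3] addr=0xad blk=10 s=0: MISS | VC [14]
  [4] addr=0x4f blk=4 s=0: MISS | VC [14, 10]
  [5] addr=0xef blk=14 s=0: VC-HIT | VC [4, 10]
  [6] addr=0x44 blk=4 s=0: VC-HIT | VC [14, 10]
  [7] addr=0xae blk=10 s=0: VC-HIT | VC [14, 4]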